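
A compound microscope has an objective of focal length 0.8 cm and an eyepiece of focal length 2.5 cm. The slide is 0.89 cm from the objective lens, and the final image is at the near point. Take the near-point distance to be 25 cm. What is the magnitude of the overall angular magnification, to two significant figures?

98

Objective: 1/d_i = 1/f_obj - 1/d_o = 1/0.8 - 1/0.89 = 0.12640 cm^-1, so d_i = 7.911 cm.
m_obj = -d_i/d_o = -7.911/0.89 = -8.889.
Eyepiece angular magnification (image at near point): M_eye = 1 + D/f_e = 1 + 25/2.5 = 11.000.
Overall M = m_obj x M_eye = (-8.889)(11.000) = -97.78.
|M| = 97.78.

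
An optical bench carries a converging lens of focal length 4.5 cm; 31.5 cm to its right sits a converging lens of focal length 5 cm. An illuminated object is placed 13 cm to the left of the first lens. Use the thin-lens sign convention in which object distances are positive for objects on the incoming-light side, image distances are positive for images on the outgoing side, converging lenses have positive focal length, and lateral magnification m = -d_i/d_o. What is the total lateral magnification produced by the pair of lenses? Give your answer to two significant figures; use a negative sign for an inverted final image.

0.13

Applying the thin-lens equation to the first lens, 1/4.5 = 1/13 + 1/d_i1, which gives d_i1 = 6.882 cm.
Its lateral magnification is m_1 = -d_i1/d_o1 = -(6.882)/13 = -0.5294.
The intermediate image is 6.882 cm to the right of lens 1, so d_o2 = L - d_i1 = 31.5 - 6.882 = 24.618 cm.
Applying the thin-lens equation again with f_2 = 5 cm and d_o2 = 24.618 cm gives d_i2 = 6.274 cm.
m_2 = -(6.274)/(24.618) = -0.2549.
Total m = m_1 x m_2 = (-0.5294)(-0.2549) = 0.1349.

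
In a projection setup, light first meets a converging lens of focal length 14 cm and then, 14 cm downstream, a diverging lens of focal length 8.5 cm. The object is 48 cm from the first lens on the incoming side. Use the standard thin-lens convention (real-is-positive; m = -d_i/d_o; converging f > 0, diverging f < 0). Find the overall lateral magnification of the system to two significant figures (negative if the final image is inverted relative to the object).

-1.3

First lens: d_i1 = 1/(1/14 - 1/48) = 19.765 cm.
m_1 = -(19.765)/48 = -0.4118.
Since 19.765 cm > 14 cm, the first image lies past the second lens and serves as a virtual object: d_o2 = L - d_i1 = -5.765 cm.
Second lens: d_i2 = 1/(1/(-8.5) - 1/(-5.765)) = 17.914 cm.
m_2 = -(17.914)/(-5.765) = 3.1075.
Overall magnification: m = m_1 m_2 = -1.2796.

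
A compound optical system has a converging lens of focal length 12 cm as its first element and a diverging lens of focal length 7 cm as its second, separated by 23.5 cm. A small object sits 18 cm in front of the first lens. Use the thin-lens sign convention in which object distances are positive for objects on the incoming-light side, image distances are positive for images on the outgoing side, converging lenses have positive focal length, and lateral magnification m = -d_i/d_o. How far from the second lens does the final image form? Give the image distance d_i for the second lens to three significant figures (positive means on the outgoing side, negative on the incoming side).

First lens: d_i1 = 1/(1/12 - 1/18) = 36.000 cm.
This image would form 36.000 cm past lens 1, i.e. 12.500 cm beyond lens 2, so it is a virtual object for lens 2: d_o2 = 23.5 - 36.000 = -12.500 cm.
Second lens: d_i2 = 1/(1/(-7) - 1/(-12.500)) = -15.909 cm.

-15.9 cm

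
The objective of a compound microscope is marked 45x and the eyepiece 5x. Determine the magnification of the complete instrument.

225

The overall magnification of a compound microscope is the product of the objective and eyepiece magnifications:
M = M_obj x M_eye = 45 x 5 = 225.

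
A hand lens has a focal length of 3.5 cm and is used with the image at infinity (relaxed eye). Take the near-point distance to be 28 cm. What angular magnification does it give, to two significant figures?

M = D/f = 28/3.5 = 8.000.

8.0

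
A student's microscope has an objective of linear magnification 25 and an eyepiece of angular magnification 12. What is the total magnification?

The overall magnification of a compound microscope is the product of the objective and eyepiece magnifications:
M = M_obj x M_eye = 25 x 12 = 300.

300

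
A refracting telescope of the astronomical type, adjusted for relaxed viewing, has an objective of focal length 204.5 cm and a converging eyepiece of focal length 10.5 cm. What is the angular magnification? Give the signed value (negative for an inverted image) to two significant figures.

-19

M = -f_obj/f_eye = -204.5/(10.5) = -19.476.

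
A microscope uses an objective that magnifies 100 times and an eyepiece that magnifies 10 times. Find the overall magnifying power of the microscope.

1000

The overall magnification of a compound microscope is the product of the objective and eyepiece magnifications:
M = M_obj x M_eye = 100 x 10 = 1000.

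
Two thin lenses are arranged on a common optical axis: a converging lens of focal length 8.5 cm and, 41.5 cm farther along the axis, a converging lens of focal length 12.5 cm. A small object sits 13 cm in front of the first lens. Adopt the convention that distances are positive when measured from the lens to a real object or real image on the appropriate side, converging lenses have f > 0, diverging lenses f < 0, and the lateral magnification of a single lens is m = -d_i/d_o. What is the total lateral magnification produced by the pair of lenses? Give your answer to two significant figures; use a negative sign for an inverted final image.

Applying the thin-lens equation to the first lens, 1/8.5 = 1/13 + 1/d_i1, which gives d_i1 = 24.556 cm.
Its lateral magnification is m_1 = -d_i1/d_o1 = -(24.556)/13 = -1.8889.
The intermediate image is 24.556 cm to the right of lens 1, so d_o2 = L - d_i1 = 41.5 - 24.556 = 16.944 cm.
Applying the thin-lens equation again with f_2 = 12.5 cm and d_o2 = 16.944 cm gives d_i2 = 47.656 cm.
m_2 = -(47.656)/(16.944) = -2.8125.
Total m = m_1 x m_2 = (-1.8889)(-2.8125) = 5.3125.

5.3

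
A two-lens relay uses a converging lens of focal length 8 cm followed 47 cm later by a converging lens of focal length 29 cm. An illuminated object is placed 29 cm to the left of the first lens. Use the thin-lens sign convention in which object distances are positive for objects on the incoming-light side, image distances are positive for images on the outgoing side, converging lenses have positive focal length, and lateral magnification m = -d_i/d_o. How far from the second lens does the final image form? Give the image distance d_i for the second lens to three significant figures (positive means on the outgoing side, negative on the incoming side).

150 cm

Lens 1: 1/d_i1 = 1/f_1 - 1/d_o1 = 1/8 - 1/29 = 0.09052 cm^-1, so d_i1 = 11.048 cm.
Object distance for lens 2: d_o2 = 47 - 11.048 = 35.952 cm.
Lens 2: 1/d_i2 = 1/f_2 - 1/d_o2 = 1/29 - 1/(35.952) = 0.00667 cm^-1, so d_i2 = 149.966 cm.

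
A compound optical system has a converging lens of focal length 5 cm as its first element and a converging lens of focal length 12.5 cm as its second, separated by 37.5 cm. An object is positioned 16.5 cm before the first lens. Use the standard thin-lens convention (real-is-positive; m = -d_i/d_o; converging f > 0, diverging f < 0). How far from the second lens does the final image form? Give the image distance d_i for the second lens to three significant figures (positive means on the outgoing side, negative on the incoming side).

21.3 cm

Lens 1: 1/d_i1 = 1/f_1 - 1/d_o1 = 1/5 - 1/16.5 = 0.13939 cm^-1, so d_i1 = 7.174 cm.
The intermediate image is 7.174 cm to the right of lens 1, so d_o2 = L - d_i1 = 37.5 - 7.174 = 30.326 cm.
Lens 2: 1/d_i2 = 1/f_2 - 1/d_o2 = 1/12.5 - 1/(30.326) = 0.04703 cm^-1, so d_i2 = 21.265 cm.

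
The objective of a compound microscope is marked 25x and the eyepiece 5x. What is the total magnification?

The overall magnification of a compound microscope is the product of the objective and eyepiece magnifications:
M = M_obj x M_eye = 25 x 5 = 125.

125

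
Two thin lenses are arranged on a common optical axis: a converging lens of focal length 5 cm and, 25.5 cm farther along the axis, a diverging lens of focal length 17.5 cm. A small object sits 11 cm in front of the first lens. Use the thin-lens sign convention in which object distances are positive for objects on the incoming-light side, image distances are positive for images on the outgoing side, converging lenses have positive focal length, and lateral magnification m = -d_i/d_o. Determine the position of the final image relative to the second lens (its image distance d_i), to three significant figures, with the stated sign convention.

First lens: d_i1 = 1/(1/5 - 1/11) = 9.167 cm.
The intermediate image is 9.167 cm to the right of lens 1, so d_o2 = L - d_i1 = 25.5 - 9.167 = 16.333 cm.
Second lens: d_i2 = 1/(1/(-17.5) - 1/(16.333)) = -8.448 cm.

-8.45 cm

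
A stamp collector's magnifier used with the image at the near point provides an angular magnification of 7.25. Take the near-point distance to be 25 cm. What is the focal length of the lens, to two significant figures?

4.0 cm

For the image at the near point, M = 1 + D/f.
f = D/(M - 1) = 25/(7.25 - 1) = 4.000 cm.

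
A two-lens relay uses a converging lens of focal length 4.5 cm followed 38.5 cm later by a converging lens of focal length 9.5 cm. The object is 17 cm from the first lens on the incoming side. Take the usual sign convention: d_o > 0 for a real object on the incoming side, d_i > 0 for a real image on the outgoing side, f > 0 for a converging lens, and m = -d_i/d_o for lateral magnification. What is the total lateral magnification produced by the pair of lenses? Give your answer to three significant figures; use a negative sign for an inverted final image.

0.149

Lens 1: 1/d_i1 = 1/f_1 - 1/d_o1 = 1/4.5 - 1/17 = 0.16340 cm^-1, so d_i1 = 6.120 cm.
m_1 = -(6.120)/17 = -0.3600.
That image sits 32.380 cm in front of the second lens, so d_o2 = 32.380 cm.
Lens 2: 1/d_i2 = 1/f_2 - 1/d_o2 = 1/9.5 - 1/(32.380) = 0.07438 cm^-1, so d_i2 = 13.444 cm.
m_2 = -(13.444)/(32.380) = -0.4152.
Overall magnification: m = m_1 m_2 = 0.1495.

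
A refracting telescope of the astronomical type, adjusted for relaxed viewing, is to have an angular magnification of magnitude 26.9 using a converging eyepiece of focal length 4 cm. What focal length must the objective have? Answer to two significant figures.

110 cm

|M| = f_obj/|f_eye|, so f_obj = |M| x |f_eye| = 26.9 x 4 = 107.600 cm.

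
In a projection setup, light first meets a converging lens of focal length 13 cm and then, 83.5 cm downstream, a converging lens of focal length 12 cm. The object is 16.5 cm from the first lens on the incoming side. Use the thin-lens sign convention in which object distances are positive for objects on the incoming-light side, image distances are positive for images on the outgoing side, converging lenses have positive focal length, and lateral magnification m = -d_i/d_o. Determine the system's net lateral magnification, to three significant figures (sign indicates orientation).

Applying the thin-lens equation to the first lens, 1/13 = 1/16.5 + 1/d_i1, which gives d_i1 = 61.286 cm.
Its lateral magnification is m_1 = -d_i1/d_o1 = -(61.286)/16.5 = -3.7143.
That image sits 22.214 cm in front of the second lens, so d_o2 = 22.214 cm.
Applying the thin-lens equation again with f_2 = 12 cm and d_o2 = 22.214 cm gives d_i2 = 26.098 cm.
m_2 = -(26.098)/(22.214) = -1.1748.
Overall magnification: m = m_1 m_2 = 4.3636.

4.36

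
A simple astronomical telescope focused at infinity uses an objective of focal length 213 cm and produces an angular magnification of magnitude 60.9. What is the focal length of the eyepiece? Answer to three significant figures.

3.50 cm

|M| = f_obj/f_eye, so f_eye = f_obj/|M| = 213/60.9 = 3.498 cm.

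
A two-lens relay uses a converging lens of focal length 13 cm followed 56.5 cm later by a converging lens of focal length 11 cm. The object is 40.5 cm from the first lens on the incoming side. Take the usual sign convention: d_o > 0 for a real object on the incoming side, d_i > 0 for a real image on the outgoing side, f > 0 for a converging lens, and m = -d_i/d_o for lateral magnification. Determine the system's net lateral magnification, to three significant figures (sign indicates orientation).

0.197

Lens 1: 1/d_i1 = 1/f_1 - 1/d_o1 = 1/13 - 1/40.5 = 0.05223 cm^-1, so d_i1 = 19.145 cm.
m_1 = -(19.145)/40.5 = -0.4727.
That image sits 37.355 cm in front of the second lens, so d_o2 = 37.355 cm.
Lens 2: 1/d_i2 = 1/f_2 - 1/d_o2 = 1/11 - 1/(37.355) = 0.06414 cm^-1, so d_i2 = 15.591 cm.
m_2 = -(15.591)/(37.355) = -0.4174.
Overall magnification: m = m_1 m_2 = 0.1973.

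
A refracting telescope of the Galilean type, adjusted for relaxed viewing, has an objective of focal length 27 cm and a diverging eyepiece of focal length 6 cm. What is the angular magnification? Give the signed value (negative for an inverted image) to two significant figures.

4.5

M = -f_obj/f_eye = -27/(-6) = 4.500.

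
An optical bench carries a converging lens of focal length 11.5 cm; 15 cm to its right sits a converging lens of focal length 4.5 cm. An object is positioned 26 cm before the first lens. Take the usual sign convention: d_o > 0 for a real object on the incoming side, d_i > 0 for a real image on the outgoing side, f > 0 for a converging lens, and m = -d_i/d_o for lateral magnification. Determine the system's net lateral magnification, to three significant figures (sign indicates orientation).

First lens: d_i1 = 1/(1/11.5 - 1/26) = 20.621 cm.
m_1 = -(20.621)/26 = -0.7931.
This image would form 20.621 cm past lens 1, i.e. 5.621 cm beyond lens 2, so it is a virtual object for lens 2: d_o2 = 15 - 20.621 = -5.621 cm.
Second lens: d_i2 = 1/(1/4.5 - 1/(-5.621)) = 2.499 cm.
m_2 = -(2.499)/(-5.621) = 0.4446.
Overall magnification: m = m_1 m_2 = -0.3526.

-0.353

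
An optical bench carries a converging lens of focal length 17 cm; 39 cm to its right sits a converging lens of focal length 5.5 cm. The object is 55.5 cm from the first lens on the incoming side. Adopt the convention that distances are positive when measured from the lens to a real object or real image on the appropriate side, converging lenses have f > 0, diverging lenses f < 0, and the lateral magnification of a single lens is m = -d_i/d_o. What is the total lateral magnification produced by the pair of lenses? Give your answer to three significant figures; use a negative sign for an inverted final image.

0.270

Lens 1: 1/d_i1 = 1/f_1 - 1/d_o1 = 1/17 - 1/55.5 = 0.04081 cm^-1, so d_i1 = 24.506 cm.
m_1 = -(24.506)/55.5 = -0.4416.
Object distance for lens 2: d_o2 = 39 - 24.506 = 14.494 cm.
Lens 2: 1/d_i2 = 1/f_2 - 1/d_o2 = 1/5.5 - 1/(14.494) = 0.11282 cm^-1, so d_i2 = 8.864 cm.
m_2 = -(8.864)/(14.494) = -0.6116.
The system's lateral magnification is m_1 m_2 = (-0.4416)(-0.6116) = 0.2700.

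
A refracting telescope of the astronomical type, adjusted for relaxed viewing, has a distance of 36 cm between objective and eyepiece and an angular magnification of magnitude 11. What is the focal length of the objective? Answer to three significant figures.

In normal adjustment the tube length equals f_obj + f_eye and |M| = f_obj/f_eye.
So f_obj = 11 f_eye and 11 f_eye + f_eye = 36 cm, giving f_eye = 36/12 = 3.000 cm and f_obj = 33.000 cm.

33.0 cm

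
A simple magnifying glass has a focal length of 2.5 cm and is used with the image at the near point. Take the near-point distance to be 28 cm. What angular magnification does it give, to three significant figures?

12.2

M = 1 + D/f = 1 + 28/2.5 = 12.200.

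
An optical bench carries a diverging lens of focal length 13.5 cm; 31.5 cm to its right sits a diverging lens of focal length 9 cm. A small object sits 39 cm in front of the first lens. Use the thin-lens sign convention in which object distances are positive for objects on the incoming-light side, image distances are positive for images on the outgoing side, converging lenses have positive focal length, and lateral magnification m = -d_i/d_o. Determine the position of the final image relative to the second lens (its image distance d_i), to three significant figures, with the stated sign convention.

-7.40 cm

Applying the thin-lens equation to the first lens, 1/(-13.5) = 1/39 + 1/d_i1, which gives d_i1 = -10.029 cm.
The intermediate image is virtual, 10.029 cm to the left of lens 1, so d_o2 = L - d_i1 = 31.5 - (-10.029) = 41.529 cm.
Applying the thin-lens equation again with f_2 = -9 cm and d_o2 = 41.529 cm gives d_i2 = -7.397 cm.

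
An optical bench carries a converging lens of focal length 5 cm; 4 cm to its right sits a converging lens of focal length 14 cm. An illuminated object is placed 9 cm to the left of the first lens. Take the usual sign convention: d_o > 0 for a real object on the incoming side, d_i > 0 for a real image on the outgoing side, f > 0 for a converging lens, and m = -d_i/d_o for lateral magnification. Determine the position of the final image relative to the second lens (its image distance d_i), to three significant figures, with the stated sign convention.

4.78 cm

Lens 1: 1/d_i1 = 1/f_1 - 1/d_o1 = 1/5 - 1/9 = 0.08889 cm^-1, so d_i1 = 11.250 cm.
Since 11.250 cm > 4 cm, the first image lies past the second lens and serves as a virtual object: d_o2 = L - d_i1 = -7.250 cm.
Lens 2: 1/d_i2 = 1/f_2 - 1/d_o2 = 1/14 - 1/(-7.250) = 0.20936 cm^-1, so d_i2 = 4.776 cm.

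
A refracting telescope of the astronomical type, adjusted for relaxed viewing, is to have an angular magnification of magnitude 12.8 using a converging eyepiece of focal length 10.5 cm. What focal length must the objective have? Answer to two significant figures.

130 cm

|M| = f_obj/|f_eye|, so f_obj = |M| x |f_eye| = 12.8 x 10.5 = 134.400 cm.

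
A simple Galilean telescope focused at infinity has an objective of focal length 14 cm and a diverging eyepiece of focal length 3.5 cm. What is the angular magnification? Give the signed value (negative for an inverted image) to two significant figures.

M = -f_obj/f_eye = -14/(-3.5) = 4.000.

4.0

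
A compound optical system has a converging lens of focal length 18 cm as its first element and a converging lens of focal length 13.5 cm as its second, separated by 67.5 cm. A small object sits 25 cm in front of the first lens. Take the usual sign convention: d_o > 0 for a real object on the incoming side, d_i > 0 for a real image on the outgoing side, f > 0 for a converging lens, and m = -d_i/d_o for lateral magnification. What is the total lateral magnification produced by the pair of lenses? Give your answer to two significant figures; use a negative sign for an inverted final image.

First lens: d_i1 = 1/(1/18 - 1/25) = 64.286 cm.
m_1 = -(64.286)/25 = -2.5714.
That image sits 3.214 cm in front of the second lens, so d_o2 = 3.214 cm.
Second lens: d_i2 = 1/(1/13.5 - 1/(3.214)) = -4.219 cm.
m_2 = -(-4.219)/(3.214) = 1.3125.
Total m = m_1 x m_2 = (-2.5714)(1.3125) = -3.3750.

-3.4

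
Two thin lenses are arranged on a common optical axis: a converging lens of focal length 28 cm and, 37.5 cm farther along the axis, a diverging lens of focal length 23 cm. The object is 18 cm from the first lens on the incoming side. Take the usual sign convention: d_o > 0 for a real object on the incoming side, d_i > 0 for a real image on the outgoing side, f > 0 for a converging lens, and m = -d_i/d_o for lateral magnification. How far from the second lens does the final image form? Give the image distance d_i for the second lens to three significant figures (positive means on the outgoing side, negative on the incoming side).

-18.2 cm

Applying the thin-lens equation to the first lens, 1/28 = 1/18 + 1/d_i1, which gives d_i1 = -50.400 cm.
With d_i1 < 0 the first image is virtual and lies on the object side; the object distance for lens 2 is d_o2 = 37.5 - (-50.400) = 87.900 cm.
Applying the thin-lens equation again with f_2 = -23 cm and d_o2 = 87.900 cm gives d_i2 = -18.230 cm.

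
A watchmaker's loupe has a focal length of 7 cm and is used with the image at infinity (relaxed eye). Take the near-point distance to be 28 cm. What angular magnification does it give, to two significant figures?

4.0

M = D/f = 28/7 = 4.000.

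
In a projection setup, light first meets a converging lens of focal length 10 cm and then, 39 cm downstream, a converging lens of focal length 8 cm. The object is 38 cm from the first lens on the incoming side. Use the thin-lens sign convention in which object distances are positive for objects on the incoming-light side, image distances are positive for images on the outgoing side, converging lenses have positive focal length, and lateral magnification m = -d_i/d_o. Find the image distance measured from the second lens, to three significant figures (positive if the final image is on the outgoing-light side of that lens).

11.7 cm

First lens: d_i1 = 1/(1/10 - 1/38) = 13.571 cm.
Object distance for lens 2: d_o2 = 39 - 13.571 = 25.429 cm.
Second lens: d_i2 = 1/(1/8 - 1/(25.429)) = 11.672 cm.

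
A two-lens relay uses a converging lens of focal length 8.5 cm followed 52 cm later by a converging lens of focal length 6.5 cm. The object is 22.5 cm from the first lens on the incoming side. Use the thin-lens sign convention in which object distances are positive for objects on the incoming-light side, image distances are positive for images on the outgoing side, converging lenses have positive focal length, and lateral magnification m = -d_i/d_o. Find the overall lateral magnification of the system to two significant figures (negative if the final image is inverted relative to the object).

Lens 1: 1/d_i1 = 1/f_1 - 1/d_o1 = 1/8.5 - 1/22.5 = 0.07320 cm^-1, so d_i1 = 13.661 cm.
m_1 = -(13.661)/22.5 = -0.6071.
That image sits 38.339 cm in front of the second lens, so d_o2 = 38.339 cm.
Lens 2: 1/d_i2 = 1/f_2 - 1/d_o2 = 1/6.5 - 1/(38.339) = 0.12776 cm^-1, so d_i2 = 7.827 cm.
m_2 = -(7.827)/(38.339) = -0.2042.
Total m = m_1 x m_2 = (-0.6071)(-0.2042) = 0.1239.

0.12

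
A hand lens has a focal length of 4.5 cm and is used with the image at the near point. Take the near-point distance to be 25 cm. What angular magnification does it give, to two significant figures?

6.6

M = 1 + D/f = 1 + 25/4.5 = 6.556.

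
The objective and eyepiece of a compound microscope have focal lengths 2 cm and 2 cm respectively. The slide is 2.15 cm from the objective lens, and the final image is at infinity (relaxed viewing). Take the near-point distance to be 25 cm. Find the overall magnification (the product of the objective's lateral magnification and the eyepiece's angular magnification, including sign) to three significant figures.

Objective: 1/d_i = 1/f_obj - 1/d_o = 1/2 - 1/2.15 = 0.03488 cm^-1, so d_i = 28.667 cm.
m_obj = -d_i/d_o = -28.667/2.15 = -13.333.
Eyepiece angular magnification (image at infinity): M_eye = D/f_e = 25/2 = 12.500.
Overall M = m_obj x M_eye = (-13.333)(12.500) = -166.67.

-167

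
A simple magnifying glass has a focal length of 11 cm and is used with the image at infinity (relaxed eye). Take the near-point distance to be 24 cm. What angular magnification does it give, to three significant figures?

M = D/f = 24/11 = 2.182.

2.18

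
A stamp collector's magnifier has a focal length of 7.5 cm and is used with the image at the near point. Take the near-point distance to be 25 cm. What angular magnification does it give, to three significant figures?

M = 1 + D/f = 1 + 25/7.5 = 4.333.

4.33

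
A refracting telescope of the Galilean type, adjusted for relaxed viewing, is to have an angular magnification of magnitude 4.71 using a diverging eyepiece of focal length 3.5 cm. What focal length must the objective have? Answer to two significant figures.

|M| = f_obj/|f_eye|, so f_obj = |M| x |f_eye| = 4.71 x 3.5 = 16.485 cm.

16 cm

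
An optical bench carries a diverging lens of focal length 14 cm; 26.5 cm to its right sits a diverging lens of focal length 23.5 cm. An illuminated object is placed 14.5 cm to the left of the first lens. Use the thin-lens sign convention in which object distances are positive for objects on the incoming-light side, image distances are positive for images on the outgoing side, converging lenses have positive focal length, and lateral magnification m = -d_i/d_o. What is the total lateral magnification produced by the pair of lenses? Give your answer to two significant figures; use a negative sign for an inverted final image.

First lens: d_i1 = 1/(1/(-14) - 1/14.5) = -7.123 cm.
m_1 = -(-7.123)/14.5 = 0.4912.
With d_i1 < 0 the first image is virtual and lies on the object side; the object distance for lens 2 is d_o2 = 26.5 - (-7.123) = 33.623 cm.
Second lens: d_i2 = 1/(1/(-23.5) - 1/(33.623)) = -13.832 cm.
m_2 = -(-13.832)/(33.623) = 0.4114.
Total m = m_1 x m_2 = (0.4912)(0.4114) = 0.2021.

0.20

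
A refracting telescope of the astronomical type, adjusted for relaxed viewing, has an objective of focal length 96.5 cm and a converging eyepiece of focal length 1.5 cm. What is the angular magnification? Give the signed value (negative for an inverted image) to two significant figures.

M = -f_obj/f_eye = -96.5/(1.5) = -64.333.

-64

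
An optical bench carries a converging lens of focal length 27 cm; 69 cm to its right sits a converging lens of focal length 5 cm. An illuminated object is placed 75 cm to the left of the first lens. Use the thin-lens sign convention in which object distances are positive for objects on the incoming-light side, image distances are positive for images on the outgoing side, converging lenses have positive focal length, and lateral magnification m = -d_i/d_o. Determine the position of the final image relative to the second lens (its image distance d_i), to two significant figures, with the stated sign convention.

First lens: d_i1 = 1/(1/27 - 1/75) = 42.188 cm.
That image sits 26.812 cm in front of the second lens, so d_o2 = 26.812 cm.
Second lens: d_i2 = 1/(1/5 - 1/(26.812)) = 6.146 cm.

6.1 cm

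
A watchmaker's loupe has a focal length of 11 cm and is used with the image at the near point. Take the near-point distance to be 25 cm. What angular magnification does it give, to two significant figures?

3.3

M = 1 + D/f = 1 + 25/11 = 3.273.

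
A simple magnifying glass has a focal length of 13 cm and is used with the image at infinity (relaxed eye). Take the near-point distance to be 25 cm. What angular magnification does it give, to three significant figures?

1.92

M = D/f = 25/13 = 1.923.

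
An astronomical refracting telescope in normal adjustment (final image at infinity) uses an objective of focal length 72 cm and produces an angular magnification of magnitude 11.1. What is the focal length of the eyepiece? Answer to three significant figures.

6.49 cm

|M| = f_obj/f_eye, so f_eye = f_obj/|M| = 72/11.1 = 6.486 cm.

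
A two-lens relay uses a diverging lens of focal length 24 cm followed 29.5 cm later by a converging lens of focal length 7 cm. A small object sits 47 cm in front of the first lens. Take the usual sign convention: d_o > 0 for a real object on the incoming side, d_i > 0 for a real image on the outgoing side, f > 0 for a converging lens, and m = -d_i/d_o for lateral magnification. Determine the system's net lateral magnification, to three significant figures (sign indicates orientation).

First lens: d_i1 = 1/(1/(-24) - 1/47) = -15.887 cm.
m_1 = -(-15.887)/47 = 0.3380.
The intermediate image is virtual, 15.887 cm to the left of lens 1, so d_o2 = L - d_i1 = 29.5 - (-15.887) = 45.387 cm.
Second lens: d_i2 = 1/(1/7 - 1/(45.387)) = 8.276 cm.
m_2 = -(8.276)/(45.387) = -0.1824.
The system's lateral magnification is m_1 m_2 = (0.3380)(-0.1824) = -0.0616.

-0.0616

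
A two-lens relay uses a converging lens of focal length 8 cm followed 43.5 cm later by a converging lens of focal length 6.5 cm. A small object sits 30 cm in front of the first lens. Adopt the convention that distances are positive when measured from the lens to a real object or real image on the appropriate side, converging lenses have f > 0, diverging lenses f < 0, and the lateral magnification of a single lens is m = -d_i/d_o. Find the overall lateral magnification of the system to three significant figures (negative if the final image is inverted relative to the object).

0.0906

Applying the thin-lens equation to the first lens, 1/8 = 1/30 + 1/d_i1, which gives d_i1 = 10.909 cm.
Its lateral magnification is m_1 = -d_i1/d_o1 = -(10.909)/30 = -0.3636.
That image sits 32.591 cm in front of the second lens, so d_o2 = 32.591 cm.
Applying the thin-lens equation again with f_2 = 6.5 cm and d_o2 = 32.591 cm gives d_i2 = 8.119 cm.
m_2 = -(8.119)/(32.591) = -0.2491.
Overall magnification: m = m_1 m_2 = 0.0906.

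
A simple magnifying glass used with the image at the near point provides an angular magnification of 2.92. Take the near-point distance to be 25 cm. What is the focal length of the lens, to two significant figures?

13 cm

For the image at the near point, M = 1 + D/f.
f = D/(M - 1) = 25/(2.92 - 1) = 13.021 cm.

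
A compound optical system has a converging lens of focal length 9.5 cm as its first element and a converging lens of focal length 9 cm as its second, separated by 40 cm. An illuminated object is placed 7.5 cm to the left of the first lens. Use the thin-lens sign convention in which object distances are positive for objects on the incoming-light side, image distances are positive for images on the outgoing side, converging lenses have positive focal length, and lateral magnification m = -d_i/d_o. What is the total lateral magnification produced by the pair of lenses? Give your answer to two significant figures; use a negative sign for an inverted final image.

First lens: d_i1 = 1/(1/9.5 - 1/7.5) = -35.625 cm.
m_1 = -(-35.625)/7.5 = 4.7500.
With d_i1 < 0 the first image is virtual and lies on the object side; the object distance for lens 2 is d_o2 = 40 - (-35.625) = 75.625 cm.
Second lens: d_i2 = 1/(1/9 - 1/(75.625)) = 10.216 cm.
m_2 = -(10.216)/(75.625) = -0.1351.
Total m = m_1 x m_2 = (4.7500)(-0.1351) = -0.6417.

-0.64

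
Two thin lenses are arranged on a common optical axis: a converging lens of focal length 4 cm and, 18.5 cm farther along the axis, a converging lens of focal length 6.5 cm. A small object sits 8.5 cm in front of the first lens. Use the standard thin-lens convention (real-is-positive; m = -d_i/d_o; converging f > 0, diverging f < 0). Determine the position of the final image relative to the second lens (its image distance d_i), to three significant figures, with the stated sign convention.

Lens 1: 1/d_i1 = 1/f_1 - 1/d_o1 = 1/4 - 1/8.5 = 0.13235 cm^-1, so d_i1 = 7.556 cm.
Object distance for lens 2: d_o2 = 18.5 - 7.556 = 10.944 cm.
Lens 2: 1/d_i2 = 1/f_2 - 1/d_o2 = 1/6.5 - 1/(10.944) = 0.06248 cm^-1, so d_i2 = 16.006 cm.

16.0 cm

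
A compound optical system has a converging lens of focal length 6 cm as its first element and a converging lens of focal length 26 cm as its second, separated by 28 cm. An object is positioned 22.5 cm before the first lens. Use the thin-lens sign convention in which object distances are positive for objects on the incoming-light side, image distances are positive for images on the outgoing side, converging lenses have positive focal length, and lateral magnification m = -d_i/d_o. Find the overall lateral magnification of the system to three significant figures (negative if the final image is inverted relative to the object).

-1.53

Applying the thin-lens equation to the first lens, 1/6 = 1/22.5 + 1/d_i1, which gives d_i1 = 8.182 cm.
Its lateral magnification is m_1 = -d_i1/d_o1 = -(8.182)/22.5 = -0.3636.
The intermediate image is 8.182 cm to the right of lens 1, so d_o2 = L - d_i1 = 28 - 8.182 = 19.818 cm.
Applying the thin-lens equation again with f_2 = 26 cm and d_o2 = 19.818 cm gives d_i2 = -83.353 cm.
m_2 = -(-83.353)/(19.818) = 4.2059.
The system's lateral magnification is m_1 m_2 = (-0.3636)(4.2059) = -1.5294.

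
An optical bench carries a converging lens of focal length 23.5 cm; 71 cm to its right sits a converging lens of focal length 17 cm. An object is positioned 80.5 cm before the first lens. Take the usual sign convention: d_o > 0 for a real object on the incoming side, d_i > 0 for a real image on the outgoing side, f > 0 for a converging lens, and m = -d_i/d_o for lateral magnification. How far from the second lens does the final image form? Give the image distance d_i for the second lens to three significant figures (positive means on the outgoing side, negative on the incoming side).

Lens 1: 1/d_i1 = 1/f_1 - 1/d_o1 = 1/23.5 - 1/80.5 = 0.03013 cm^-1, so d_i1 = 33.189 cm.
The intermediate image is 33.189 cm to the right of lens 1, so d_o2 = L - d_i1 = 71 - 33.189 = 37.811 cm.
Lens 2: 1/d_i2 = 1/f_2 - 1/d_o2 = 1/17 - 1/(37.811) = 0.03238 cm^-1, so d_i2 = 30.887 cm.

30.9 cm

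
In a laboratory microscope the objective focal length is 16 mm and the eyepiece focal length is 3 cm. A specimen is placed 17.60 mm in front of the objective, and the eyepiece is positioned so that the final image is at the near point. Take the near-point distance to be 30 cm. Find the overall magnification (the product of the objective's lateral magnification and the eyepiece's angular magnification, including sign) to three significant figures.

Convert to cm: f_obj = 16 mm = 1.6 cm; d_o = 17.60 mm = 1.76 cm.
Objective: 1/d_i = 1/f_obj - 1/d_o = 1/1.6 - 1/1.76 = 0.05682 cm^-1, so d_i = 17.600 cm.
m_obj = -d_i/d_o = -17.600/1.76 = -10.000.
Eyepiece angular magnification (image at near point): M_eye = 1 + D/f_e = 1 + 30/3 = 11.000.
Overall M = m_obj x M_eye = (-10.000)(11.000) = -110.00.

-110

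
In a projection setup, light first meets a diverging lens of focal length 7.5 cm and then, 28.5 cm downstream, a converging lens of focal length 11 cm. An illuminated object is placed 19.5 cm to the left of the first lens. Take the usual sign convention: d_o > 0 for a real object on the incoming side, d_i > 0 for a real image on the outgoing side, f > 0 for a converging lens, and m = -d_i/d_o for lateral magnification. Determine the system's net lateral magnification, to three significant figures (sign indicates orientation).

-0.133

Lens 1: 1/d_i1 = 1/f_1 - 1/d_o1 = 1/(-7.5) - 1/19.5 = -0.18462 cm^-1, so d_i1 = -5.417 cm.
m_1 = -(-5.417)/19.5 = 0.2778.
The intermediate image is virtual, 5.417 cm to the left of lens 1, so d_o2 = L - d_i1 = 28.5 - (-5.417) = 33.917 cm.
Lens 2: 1/d_i2 = 1/f_2 - 1/d_o2 = 1/11 - 1/(33.917) = 0.06143 cm^-1, so d_i2 = 16.280 cm.
m_2 = -(16.280)/(33.917) = -0.4800.
Overall magnification: m = m_1 m_2 = -0.1333.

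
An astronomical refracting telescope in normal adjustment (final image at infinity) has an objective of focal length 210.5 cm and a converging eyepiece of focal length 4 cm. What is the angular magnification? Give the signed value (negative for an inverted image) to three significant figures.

M = -f_obj/f_eye = -210.5/(4) = -52.625.

-52.6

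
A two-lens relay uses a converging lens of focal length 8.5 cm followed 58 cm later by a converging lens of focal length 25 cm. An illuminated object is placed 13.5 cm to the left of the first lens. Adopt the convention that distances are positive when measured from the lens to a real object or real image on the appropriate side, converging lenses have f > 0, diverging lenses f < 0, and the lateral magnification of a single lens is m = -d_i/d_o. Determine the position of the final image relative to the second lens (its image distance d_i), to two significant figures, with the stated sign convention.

Applying the thin-lens equation to the first lens, 1/8.5 = 1/13.5 + 1/d_i1, which gives d_i1 = 22.950 cm.
Object distance for lens 2: d_o2 = 58 - 22.950 = 35.050 cm.
Applying the thin-lens equation again with f_2 = 25 cm and d_o2 = 35.050 cm gives d_i2 = 87.189 cm.

87 cm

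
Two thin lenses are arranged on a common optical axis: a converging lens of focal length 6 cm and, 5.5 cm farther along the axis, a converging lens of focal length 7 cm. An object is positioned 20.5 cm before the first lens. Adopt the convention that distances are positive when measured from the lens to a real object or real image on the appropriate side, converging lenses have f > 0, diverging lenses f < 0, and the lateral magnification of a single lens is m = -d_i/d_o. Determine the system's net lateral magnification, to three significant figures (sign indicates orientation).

-0.290

Applying the thin-lens equation to the first lens, 1/6 = 1/20.5 + 1/d_i1, which gives d_i1 = 8.483 cm.
Its lateral magnification is m_1 = -d_i1/d_o1 = -(8.483)/20.5 = -0.4138.
Since 8.483 cm > 5.5 cm, the first image lies past the second lens and serves as a virtual object: d_o2 = L - d_i1 = -2.983 cm.
Applying the thin-lens equation again with f_2 = 7 cm and d_o2 = -2.983 cm gives d_i2 = 2.092 cm.
m_2 = -(2.092)/(-2.983) = 0.7012.
Total m = m_1 x m_2 = (-0.4138)(0.7012) = -0.2902.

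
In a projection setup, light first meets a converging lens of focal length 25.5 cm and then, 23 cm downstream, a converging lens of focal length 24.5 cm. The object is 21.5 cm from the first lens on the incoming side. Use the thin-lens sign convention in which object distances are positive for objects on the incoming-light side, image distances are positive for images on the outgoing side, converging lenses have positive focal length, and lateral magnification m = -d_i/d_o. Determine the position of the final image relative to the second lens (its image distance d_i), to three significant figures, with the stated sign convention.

28.9 cm

Lens 1: 1/d_i1 = 1/f_1 - 1/d_o1 = 1/25.5 - 1/21.5 = -0.00730 cm^-1, so d_i1 = -137.062 cm.
The intermediate image is virtual, 137.062 cm to the left of lens 1, so d_o2 = L - d_i1 = 23 - (-137.062) = 160.062 cm.
Lens 2: 1/d_i2 = 1/f_2 - 1/d_o2 = 1/24.5 - 1/(160.062) = 0.03457 cm^-1, so d_i2 = 28.928 cm.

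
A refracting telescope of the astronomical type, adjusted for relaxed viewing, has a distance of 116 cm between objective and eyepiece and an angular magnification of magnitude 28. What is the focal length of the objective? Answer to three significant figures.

In normal adjustment the tube length equals f_obj + f_eye and |M| = f_obj/f_eye.
So f_obj = 28 f_eye and 28 f_eye + f_eye = 116 cm, giving f_eye = 116/29 = 4.000 cm and f_obj = 112.000 cm.

112 cm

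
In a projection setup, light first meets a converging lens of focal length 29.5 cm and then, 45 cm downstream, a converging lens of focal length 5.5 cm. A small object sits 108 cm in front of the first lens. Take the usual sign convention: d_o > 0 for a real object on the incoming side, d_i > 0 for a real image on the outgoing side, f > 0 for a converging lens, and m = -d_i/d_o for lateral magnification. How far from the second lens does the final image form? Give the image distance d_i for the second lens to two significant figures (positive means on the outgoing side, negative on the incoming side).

-22 cm

Lens 1: 1/d_i1 = 1/f_1 - 1/d_o1 = 1/29.5 - 1/108 = 0.02464 cm^-1, so d_i1 = 40.586 cm.
The intermediate image is 40.586 cm to the right of lens 1, so d_o2 = L - d_i1 = 45 - 40.586 = 4.414 cm.
Lens 2: 1/d_i2 = 1/f_2 - 1/d_o2 = 1/5.5 - 1/(4.414) = -0.04473 cm^-1, so d_i2 = -22.355 cm.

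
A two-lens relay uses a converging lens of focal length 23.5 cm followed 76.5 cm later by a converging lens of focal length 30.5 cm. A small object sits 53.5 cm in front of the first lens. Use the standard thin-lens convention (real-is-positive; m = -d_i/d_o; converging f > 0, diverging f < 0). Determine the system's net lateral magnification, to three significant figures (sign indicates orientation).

5.84

Lens 1: 1/d_i1 = 1/f_1 - 1/d_o1 = 1/23.5 - 1/53.5 = 0.02386 cm^-1, so d_i1 = 41.908 cm.
m_1 = -(41.908)/53.5 = -0.7833.
Object distance for lens 2: d_o2 = 76.5 - 41.908 = 34.592 cm.
Lens 2: 1/d_i2 = 1/f_2 - 1/d_o2 = 1/30.5 - 1/(34.592) = 0.00388 cm^-1, so d_i2 = 257.852 cm.
m_2 = -(257.852)/(34.592) = -7.4542.
The system's lateral magnification is m_1 m_2 = (-0.7833)(-7.4542) = 5.8391.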